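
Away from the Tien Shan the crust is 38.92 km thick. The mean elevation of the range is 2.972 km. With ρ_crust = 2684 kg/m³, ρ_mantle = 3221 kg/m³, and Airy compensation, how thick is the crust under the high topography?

Root depth r = h ρ_c / (ρ_m − ρ_c) = 2.972 km × 2684 / 537 = 14.85 km.
Total thickness = T + h + r = 38.92 km + 2.972 km + 14.85 km = 56.7 km.

56.7 km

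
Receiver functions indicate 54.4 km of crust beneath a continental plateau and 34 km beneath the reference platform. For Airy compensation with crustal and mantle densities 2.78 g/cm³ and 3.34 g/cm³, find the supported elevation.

Excess crust Δ = 54.4 km − 34 km = 20.4 km, split between elevation h and root r with h + r = Δ.
Airy balance ρ_c h = (ρ_m − ρ_c) r gives r = h ρ_c/(ρ_m − ρ_c), so h (1 + ρ_c/(ρ_m − ρ_c)) = Δ, i.e. h = Δ (ρ_m − ρ_c)/ρ_m.
h = 20.4 km × 0.56/3.34 = 3.42 km.

3.42 km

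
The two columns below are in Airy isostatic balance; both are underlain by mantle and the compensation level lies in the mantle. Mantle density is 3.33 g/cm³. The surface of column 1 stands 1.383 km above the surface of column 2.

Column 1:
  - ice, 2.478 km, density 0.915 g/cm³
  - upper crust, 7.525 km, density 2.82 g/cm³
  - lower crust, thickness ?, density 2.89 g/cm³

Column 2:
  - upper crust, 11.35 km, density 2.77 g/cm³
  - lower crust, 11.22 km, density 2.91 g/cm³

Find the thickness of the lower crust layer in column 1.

13.3 km

Take the compensation level at the base of the deeper column (depth z_c below the surface of column 1) and equate Σ ρ_i t_i down to z_c; mantle fills any gap and the z_c terms cancel.
Column 1: 2.478×0.915 + 7.525×2.82 + x×2.89 + (z_c − 10.003 − x)×3.33
Column 2: 1.383×0 + 11.35×2.77 + 11.22×2.91 + (z_c − 1.383 − 22.57)×3.33
The z_c×3.33 term appears on both sides and cancels. Collect the known terms of each column as K = Σ(ρt)_known − 3.33 × (depth of known layers): K_1 = 23.48787 − 3.33×10.003 = −9.82212; K_2 = 64.0897 − 3.33×(1.383 + 22.57) = −15.67379.
Balance: K_1 − x×(3.33 − 2.89) = K_2, so x = (K_1 − K_2)/(3.33 − 2.89) = 5.85167/0.44 = 13.3 km.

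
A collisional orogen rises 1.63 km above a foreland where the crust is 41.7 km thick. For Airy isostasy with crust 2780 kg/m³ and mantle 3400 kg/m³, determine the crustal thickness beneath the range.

Root depth r = h ρ_c / (ρ_m − ρ_c) = 1.63 km × 2780 / 620 = 7.309 km.
Total thickness = T + h + r = 41.7 km + 1.63 km + 7.309 km = 50.6 km.

50.6 km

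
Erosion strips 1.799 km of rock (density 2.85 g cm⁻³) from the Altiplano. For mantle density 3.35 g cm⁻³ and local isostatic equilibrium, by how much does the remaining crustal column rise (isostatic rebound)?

1.53 km

Unloading: uplift u = e ρ_c/ρ_m = 1.799 km × 2.85/3.35 = 1.53 km.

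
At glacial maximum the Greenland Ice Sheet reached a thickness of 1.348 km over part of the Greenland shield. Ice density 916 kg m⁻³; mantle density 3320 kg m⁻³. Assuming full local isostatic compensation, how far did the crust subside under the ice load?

0.372 km

In Airy isostatic equilibrium: the ice load ρ_ice t is balanced by mantle displaced below, ρ_m s.
s = t ρ_ice / ρ_m = 1.348 km × 916/3320 = 0.372 km.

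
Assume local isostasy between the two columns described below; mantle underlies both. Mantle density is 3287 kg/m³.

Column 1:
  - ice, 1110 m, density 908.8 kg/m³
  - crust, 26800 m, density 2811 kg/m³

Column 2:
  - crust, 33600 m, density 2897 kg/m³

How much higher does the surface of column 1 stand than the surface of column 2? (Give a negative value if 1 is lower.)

For any compensation level in the mantle, the mantle terms cancel and isostasy reduces to e = (Σt_1 − Σt_2) − (Σ(ρt)_1 − Σ(ρt)_2) / ρ_m.
Σt_1 = 27910 m; Σt_2 = 33600 m; Σ(ρt)_1 = 76343568; Σ(ρt)_2 = 97339200 (in m·kg/m³).
e = (27910 − 33600) − (76343568 − 97339200) / 3287 = 697 m.

697 m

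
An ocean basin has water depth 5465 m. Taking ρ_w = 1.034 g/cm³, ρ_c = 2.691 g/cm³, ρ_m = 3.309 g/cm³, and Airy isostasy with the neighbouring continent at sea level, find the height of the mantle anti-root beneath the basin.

By Archimedes' principle applied to the lithosphere: replacing crust with seawater at the top is compensated by replacing crust with mantle at the base: d (ρ_c − ρ_w) = a (ρ_m − ρ_c).
a = d (ρ_c − ρ_w)/(ρ_m − ρ_c) = 5465 m × 1.657/0.618 = 14700 m.

14700 m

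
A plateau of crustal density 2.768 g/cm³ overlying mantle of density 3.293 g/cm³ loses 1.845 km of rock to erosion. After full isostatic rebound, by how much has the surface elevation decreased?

Rebound u = e ρ_c/ρ_m = 1.845 km × 2.768/3.293 = 1.551 km.
Net surface drop = e − u = 1.845 km − 1.551 km = e (ρ_m − ρ_c)/ρ_m = 0.294 km.

0.294 km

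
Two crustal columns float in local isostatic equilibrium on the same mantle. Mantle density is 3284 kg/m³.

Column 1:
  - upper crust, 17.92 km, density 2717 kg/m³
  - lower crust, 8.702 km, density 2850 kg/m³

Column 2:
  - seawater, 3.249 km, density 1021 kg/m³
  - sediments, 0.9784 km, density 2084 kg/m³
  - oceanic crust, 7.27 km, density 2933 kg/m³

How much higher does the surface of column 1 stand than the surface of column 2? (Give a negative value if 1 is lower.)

0.871 km

For any compensation level in the mantle, the mantle terms cancel and isostasy reduces to e = (Σt_1 − Σt_2) − (Σ(ρt)_1 − Σ(ρt)_2) / ρ_m.
Σt_1 = 26.622 km; Σt_2 = 11.4974 km; Σ(ρt)_1 = 73489.34; Σ(ρt)_2 = 26679.1246 (in km·kg/m³).
e = (26.622 − 11.4974) − (73489.34 − 26679.1246) / 3284 = 0.871 km.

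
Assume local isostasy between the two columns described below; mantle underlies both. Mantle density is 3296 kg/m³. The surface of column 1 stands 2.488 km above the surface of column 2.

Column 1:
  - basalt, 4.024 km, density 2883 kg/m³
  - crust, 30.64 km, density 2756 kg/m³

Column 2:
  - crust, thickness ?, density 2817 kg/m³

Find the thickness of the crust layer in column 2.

Take the compensation level at the base of the deeper column (depth z_c below the surface of column 1) and equate Σ ρ_i t_i down to z_c; mantle fills any gap and the z_c terms cancel.
Column 1: 4.024×2883 + 30.64×2756 + (z_c − 34.664)×3296
Column 2: 2.488×0 + x×2817 + (z_c − 2.488 − 0 − x)×3296
The z_c×3296 term appears on both sides and cancels. Collect the known terms of each column as K = Σ(ρt)_known − 3296 × (depth of known layers): K_1 = 96045.032 − 3296×34.664 = −18207.512; K_2 = 0 − 3296×(2.488 + 0) = −8200.448.
Balance: K_1 = K_2 − x×(3296 − 2817), so x = (K_2 − K_1)/(3296 − 2817) = 10007.1/479 = 20.9 km.

20.9 km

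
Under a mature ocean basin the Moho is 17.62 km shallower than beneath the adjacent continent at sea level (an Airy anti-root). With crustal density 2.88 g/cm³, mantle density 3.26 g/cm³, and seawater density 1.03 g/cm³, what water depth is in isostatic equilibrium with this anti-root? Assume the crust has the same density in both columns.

Replacing a thickness d of crust by seawater at the top must be balanced by replacing crust with mantle at the base: d (ρ_c − ρ_w) = a (ρ_m − ρ_c).
d = a (ρ_m − ρ_c)/(ρ_c − ρ_w) = 17.62 km × 0.38/1.85 = 3.62 km.

3.62 km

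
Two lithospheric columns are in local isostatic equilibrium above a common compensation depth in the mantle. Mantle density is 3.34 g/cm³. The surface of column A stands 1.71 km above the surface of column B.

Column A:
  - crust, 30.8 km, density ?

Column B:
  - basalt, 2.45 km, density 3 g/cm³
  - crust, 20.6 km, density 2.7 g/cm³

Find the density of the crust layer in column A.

2.7 g/cm³

Take the compensation level at the base of the deeper column (depth z_c below the surface of column A) and equate Σ ρ_i t_i down to z_c; mantle fills any gap and the z_c terms cancel.
Column A: 30.8×ρ + (z_c − 30.8)×3.34
Column B: 1.71×0 + 2.45×3 + 20.6×2.7 + (z_c − 1.71 − 23.05)×3.34
The z_c×3.34 term appears on both sides and cancels. Collect the known terms of each column as K = Σ(ρt)_known − 3.34 × (depth of known layers): K_A = 0 − 3.34×30.8 = −102.872; K_B = 62.97 − 3.34×(1.71 + 23.05) = −19.7284.
Balance: K_A + 30.8×ρ = K_B, so ρ = (K_B − K_A)/30.8 = 83.1436/30.8 = 2.7 g/cm³.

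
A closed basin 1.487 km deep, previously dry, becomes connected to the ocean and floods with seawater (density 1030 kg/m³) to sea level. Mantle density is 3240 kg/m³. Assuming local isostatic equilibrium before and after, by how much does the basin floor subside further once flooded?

0.693 km

After flooding the water column is d + s deep. Its weight must equal the weight of mantle displaced by the extra subsidence s: (d + s) ρ_w = s ρ_m.
s = d ρ_w / (ρ_m − ρ_w) = 1.487 km × 1030/(3240 − 1030) = 0.693 km.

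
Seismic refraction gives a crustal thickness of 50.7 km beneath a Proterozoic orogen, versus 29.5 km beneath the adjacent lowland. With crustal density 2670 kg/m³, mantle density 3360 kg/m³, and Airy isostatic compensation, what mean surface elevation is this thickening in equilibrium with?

Excess crust Δ = 50.7 km − 29.5 km = 21.2 km, split between elevation h and root r with h + r = Δ.
Airy balance ρ_c h = (ρ_m − ρ_c) r gives r = h ρ_c/(ρ_m − ρ_c), so h (1 + ρ_c/(ρ_m − ρ_c)) = Δ, i.e. h = Δ (ρ_m − ρ_c)/ρ_m.
h = 21.2 km × 690/3360 = 4.35 km.

4.35 km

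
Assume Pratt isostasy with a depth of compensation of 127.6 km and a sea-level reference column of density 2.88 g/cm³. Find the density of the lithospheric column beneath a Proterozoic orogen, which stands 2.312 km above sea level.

Pratt balance: ρ_ref D = ρ (D + h).
ρ = ρ_ref D/(D + h) = 2.88 × 127.6 km/(127.6 km + 2.312 km) = 2.83 g/cm³.

2.83 g/cm³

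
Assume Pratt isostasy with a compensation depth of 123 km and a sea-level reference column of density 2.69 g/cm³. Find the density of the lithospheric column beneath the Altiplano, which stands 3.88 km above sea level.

Pratt balance: ρ_ref D = ρ (D + h).
ρ = ρ_ref D/(D + h) = 2.69 × 123 km/(123 km + 3.88 km) = 2.61 g/cm³.

2.61 g/cm³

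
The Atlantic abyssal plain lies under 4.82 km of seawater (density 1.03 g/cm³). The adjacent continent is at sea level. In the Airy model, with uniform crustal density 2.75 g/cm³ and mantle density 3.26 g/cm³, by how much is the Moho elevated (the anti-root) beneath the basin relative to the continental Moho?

16.3 km

Isostatic balance requires: replacing crust with seawater at the top is compensated by replacing crust with mantle at the base: d (ρ_c − ρ_w) = a (ρ_m − ρ_c).
a = d (ρ_c − ρ_w)/(ρ_m − ρ_c) = 4.82 km × 1.72/0.51 = 16.3 km.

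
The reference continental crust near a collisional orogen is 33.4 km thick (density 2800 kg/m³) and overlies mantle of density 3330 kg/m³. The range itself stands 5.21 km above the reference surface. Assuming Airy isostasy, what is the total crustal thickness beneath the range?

66.1 km

Root depth r = h ρ_c / (ρ_m − ρ_c) = 5.21 km × 2800 / 530 = 27.52 km.
Total thickness = T + h + r = 33.4 km + 5.21 km + 27.52 km = 66.1 km.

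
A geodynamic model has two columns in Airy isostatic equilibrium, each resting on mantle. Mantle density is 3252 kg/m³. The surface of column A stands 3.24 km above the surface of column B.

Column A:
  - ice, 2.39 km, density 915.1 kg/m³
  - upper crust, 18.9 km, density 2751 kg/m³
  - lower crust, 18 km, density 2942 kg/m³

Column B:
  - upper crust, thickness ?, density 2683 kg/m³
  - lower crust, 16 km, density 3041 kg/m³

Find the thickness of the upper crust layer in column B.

11.8 km

Take the compensation level at the base of the deeper column (depth z_c below the surface of column A) and equate Σ ρ_i t_i down to z_c; mantle fills any gap and the z_c terms cancel.
Column A: 2.39×915.1 + 18.9×2751 + 18×2942 + (z_c − 39.29)×3252
Column B: 3.24×0 + x×2683 + 16×3041 + (z_c − 3.24 − 16 − x)×3252
The z_c×3252 term appears on both sides and cancels. Collect the known terms of each column as K = Σ(ρt)_known − 3252 × (depth of known layers): K_A = 107136.989 − 3252×39.29 = −20634.091; K_B = 48656 − 3252×(3.24 + 16) = −13912.48.
Balance: K_A = K_B − x×(3252 − 2683), so x = (K_B − K_A)/(3252 − 2683) = 6721.61/569 = 11.8 km.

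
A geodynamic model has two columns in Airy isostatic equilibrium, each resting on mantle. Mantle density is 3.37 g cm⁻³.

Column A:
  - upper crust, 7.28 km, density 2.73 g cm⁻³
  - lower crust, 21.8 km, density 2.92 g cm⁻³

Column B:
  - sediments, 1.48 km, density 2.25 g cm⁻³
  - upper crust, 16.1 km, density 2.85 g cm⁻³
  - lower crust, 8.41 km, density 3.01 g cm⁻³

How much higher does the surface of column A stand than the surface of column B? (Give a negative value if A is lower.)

0.419 km

For any compensation level in the mantle, the mantle terms cancel and isostasy reduces to e = (Σt_A − Σt_B) − (Σ(ρt)_A − Σ(ρt)_B) / ρ_m.
Σt_A = 29.08 km; Σt_B = 25.99 km; Σ(ρt)_A = 83.5304; Σ(ρt)_B = 74.5291 (in km·g cm⁻³).
e = (29.08 − 25.99) − (83.5304 − 74.5291) / 3.37 = 0.419 km.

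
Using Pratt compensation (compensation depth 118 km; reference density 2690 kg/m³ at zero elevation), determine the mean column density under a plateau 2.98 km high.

Pratt balance: ρ_ref D = ρ (D + h).
ρ = ρ_ref D/(D + h) = 2690 × 118 km/(118 km + 2.98 km) = 2620 kg/m³.

2620 kg/m³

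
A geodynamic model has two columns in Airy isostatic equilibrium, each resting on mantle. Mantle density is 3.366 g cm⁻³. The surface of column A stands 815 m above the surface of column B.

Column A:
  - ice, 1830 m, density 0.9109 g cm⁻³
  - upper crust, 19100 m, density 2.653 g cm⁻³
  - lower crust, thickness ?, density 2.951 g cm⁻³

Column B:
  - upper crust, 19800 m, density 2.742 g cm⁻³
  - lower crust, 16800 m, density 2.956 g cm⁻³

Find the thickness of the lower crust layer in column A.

9340 m

Take the compensation level at the base of the deeper column (depth z_c below the surface of column A) and equate Σ ρ_i t_i down to z_c; mantle fills any gap and the z_c terms cancel.
Column A: 1830×0.9109 + 19100×2.653 + x×2.951 + (z_c − 20930 − x)×3.366
Column B: 815×0 + 19800×2.742 + 16800×2.956 + (z_c − 815 − 36600)×3.366
The z_c×3.366 term appears on both sides and cancels. Collect the known terms of each column as K = Σ(ρt)_known − 3.366 × (depth of known layers): K_A = 52339.247 − 3.366×20930 = −18111.133; K_B = 103952.4 − 3.366×(815 + 36600) = −21986.49.
Balance: K_A − x×(3.366 − 2.951) = K_B, so x = (K_A − K_B)/(3.366 − 2.951) = 3875.36/0.415 = 9340 m.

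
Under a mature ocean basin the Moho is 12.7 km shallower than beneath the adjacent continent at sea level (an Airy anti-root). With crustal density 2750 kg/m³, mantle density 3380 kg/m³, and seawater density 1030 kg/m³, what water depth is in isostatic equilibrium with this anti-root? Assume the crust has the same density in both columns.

Replacing a thickness d of crust by seawater at the top must be balanced by replacing crust with mantle at the base: d (ρ_c − ρ_w) = a (ρ_m − ρ_c).
d = a (ρ_m − ρ_c)/(ρ_c − ρ_w) = 12.7 km × 630/1720 = 4.65 km.

4.65 km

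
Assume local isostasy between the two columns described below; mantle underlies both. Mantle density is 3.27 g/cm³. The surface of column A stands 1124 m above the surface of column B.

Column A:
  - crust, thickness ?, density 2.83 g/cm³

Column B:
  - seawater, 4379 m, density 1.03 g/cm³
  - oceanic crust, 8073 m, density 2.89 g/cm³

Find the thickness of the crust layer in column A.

37600 m

Take the compensation level at the base of the deeper column (depth z_c below the surface of column A) and equate Σ ρ_i t_i down to z_c; mantle fills any gap and the z_c terms cancel.
Column A: x×2.83 + (z_c − 0 − x)×3.27
Column B: 1124×0 + 4379×1.03 + 8073×2.89 + (z_c − 1124 − 12452)×3.27
The z_c×3.27 term appears on both sides and cancels. Collect the known terms of each column as K = Σ(ρt)_known − 3.27 × (depth of known layers): K_A = 0 − 3.27×0 = 0; K_B = 27841.34 − 3.27×(1124 + 12452) = −16552.18.
Balance: K_A − x×(3.27 − 2.83) = K_B, so x = (K_A − K_B)/(3.27 − 2.83) = 16552.2/0.44 = 37600 m.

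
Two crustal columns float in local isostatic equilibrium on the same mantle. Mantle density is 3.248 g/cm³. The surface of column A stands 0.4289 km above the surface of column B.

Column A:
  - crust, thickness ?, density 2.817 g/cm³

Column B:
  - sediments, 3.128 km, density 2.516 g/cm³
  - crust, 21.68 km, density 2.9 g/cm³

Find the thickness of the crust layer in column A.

Take the compensation level at the base of the deeper column (depth z_c below the surface of column A) and equate Σ ρ_i t_i down to z_c; mantle fills any gap and the z_c terms cancel.
Column A: x×2.817 + (z_c − 0 − x)×3.248
Column B: 0.4289×0 + 3.128×2.516 + 21.68×2.9 + (z_c − 0.4289 − 24.808)×3.248
The z_c×3.248 term appears on both sides and cancels. Collect the known terms of each column as K = Σ(ρt)_known − 3.248 × (depth of known layers): K_A = 0 − 3.248×0 = 0; K_B = 70.742048 − 3.248×(0.4289 + 24.808) = −11.2274032.
Balance: K_A − x×(3.248 − 2.817) = K_B, so x = (K_A − K_B)/(3.248 − 2.817) = 11.2274/0.431 = 26 km.

26 km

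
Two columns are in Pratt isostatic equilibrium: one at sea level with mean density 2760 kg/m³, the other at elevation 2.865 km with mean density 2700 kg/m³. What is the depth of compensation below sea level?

ρ_ref D = ρ (D + h) → D (ρ_ref − ρ) = ρ h.
D = ρ h/(ρ_ref − ρ) = 2700 × 2.865 km/(2760 − 2700) = 129 km.

129 km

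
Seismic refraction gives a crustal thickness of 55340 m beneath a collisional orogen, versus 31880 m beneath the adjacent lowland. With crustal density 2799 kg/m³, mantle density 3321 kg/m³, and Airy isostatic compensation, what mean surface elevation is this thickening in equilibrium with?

Excess crust Δ = 55340 m − 31880 m = 23460 m, split between elevation h and root r with h + r = Δ.
Airy balance ρ_c h = (ρ_m − ρ_c) r gives r = h ρ_c/(ρ_m − ρ_c), so h (1 + ρ_c/(ρ_m − ρ_c)) = Δ, i.e. h = Δ (ρ_m − ρ_c)/ρ_m.
h = 23460 m × 522/3321 = 3690 m.

3690 m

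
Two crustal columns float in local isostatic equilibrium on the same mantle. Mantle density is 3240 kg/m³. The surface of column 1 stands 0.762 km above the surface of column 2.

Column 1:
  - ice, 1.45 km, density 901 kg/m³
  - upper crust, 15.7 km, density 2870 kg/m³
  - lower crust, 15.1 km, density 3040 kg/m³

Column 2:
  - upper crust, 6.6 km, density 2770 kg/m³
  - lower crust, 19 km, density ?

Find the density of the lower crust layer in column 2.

2890 kg/m³

Take the compensation level at the base of the deeper column (depth z_c below the surface of column 1) and equate Σ ρ_i t_i down to z_c; mantle fills any gap and the z_c terms cancel.
Column 1: 1.45×901 + 15.7×2870 + 15.1×3040 + (z_c − 32.25)×3240
Column 2: 0.762×0 + 6.6×2770 + 19×ρ + (z_c − 0.762 − 25.6)×3240
The z_c×3240 term appears on both sides and cancels. Collect the known terms of each column as K = Σ(ρt)_known − 3240 × (depth of known layers): K_1 = 92269.45 − 3240×32.25 = −12220.55; K_2 = 18282 − 3240×(0.762 + 25.6) = −67130.88.
Balance: K_1 = K_2 + 19×ρ, so ρ = (K_1 − K_2)/19 = 54910.3/19 = 2890 kg/m³.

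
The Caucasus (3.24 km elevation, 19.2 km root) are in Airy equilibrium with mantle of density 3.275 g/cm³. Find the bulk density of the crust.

2.8 g/cm³

ρ_c h = (ρ_m − ρ_c) r → ρ_c (h + r) = ρ_m r → ρ_c = ρ_m r / (h + r).
ρ_c = 3.275 × 19.2 km / (3.24 km + 19.2 km) = 2.8 g/cm³.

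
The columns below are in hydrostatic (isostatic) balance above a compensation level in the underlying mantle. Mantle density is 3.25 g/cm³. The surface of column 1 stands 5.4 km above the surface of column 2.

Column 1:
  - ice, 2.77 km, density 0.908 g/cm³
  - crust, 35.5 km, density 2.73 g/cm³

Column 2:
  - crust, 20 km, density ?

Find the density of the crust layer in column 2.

Take the compensation level at the base of the deeper column (depth z_c below the surface of column 1) and equate Σ ρ_i t_i down to z_c; mantle fills any gap and the z_c terms cancel.
Column 1: 2.77×0.908 + 35.5×2.73 + (z_c − 38.27)×3.25
Column 2: 5.4×0 + 20×ρ + (z_c − 5.4 − 20)×3.25
The z_c×3.25 term appears on both sides and cancels. Collect the known terms of each column as K = Σ(ρt)_known − 3.25 × (depth of known layers): K_1 = 99.43016 − 3.25×38.27 = −24.94734; K_2 = 0 − 3.25×(5.4 + 20) = −82.55.
Balance: K_1 = K_2 + 20×ρ, so ρ = (K_1 − K_2)/20 = 57.6027/20 = 2.88 g/cm³.

2.88 g/cm³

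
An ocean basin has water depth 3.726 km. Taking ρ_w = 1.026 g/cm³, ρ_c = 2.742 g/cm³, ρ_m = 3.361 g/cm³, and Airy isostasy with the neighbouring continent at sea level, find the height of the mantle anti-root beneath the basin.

10.3 km

In Airy isostatic equilibrium: replacing crust with seawater at the top is compensated by replacing crust with mantle at the base: d (ρ_c − ρ_w) = a (ρ_m − ρ_c).
a = d (ρ_c − ρ_w)/(ρ_m − ρ_c) = 3.726 km × 1.716/0.619 = 10.3 km.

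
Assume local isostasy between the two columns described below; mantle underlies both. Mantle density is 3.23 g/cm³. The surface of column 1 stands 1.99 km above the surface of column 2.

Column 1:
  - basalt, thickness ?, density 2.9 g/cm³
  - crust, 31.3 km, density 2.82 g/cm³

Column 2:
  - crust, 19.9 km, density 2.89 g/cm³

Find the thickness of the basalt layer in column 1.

1.09 km

Take the compensation level at the base of the deeper column (depth z_c below the surface of column 1) and equate Σ ρ_i t_i down to z_c; mantle fills any gap and the z_c terms cancel.
Column 1: x×2.9 + 31.3×2.82 + (z_c − 31.3 − x)×3.23
Column 2: 1.99×0 + 19.9×2.89 + (z_c − 1.99 − 19.9)×3.23
The z_c×3.23 term appears on both sides and cancels. Collect the known terms of each column as K = Σ(ρt)_known − 3.23 × (depth of known layers): K_1 = 88.266 − 3.23×31.3 = −12.833; K_2 = 57.511 − 3.23×(1.99 + 19.9) = −13.1937.
Balance: K_1 − x×(3.23 − 2.9) = K_2, so x = (K_1 − K_2)/(3.23 − 2.9) = 0.3607/0.33 = 1.09 km.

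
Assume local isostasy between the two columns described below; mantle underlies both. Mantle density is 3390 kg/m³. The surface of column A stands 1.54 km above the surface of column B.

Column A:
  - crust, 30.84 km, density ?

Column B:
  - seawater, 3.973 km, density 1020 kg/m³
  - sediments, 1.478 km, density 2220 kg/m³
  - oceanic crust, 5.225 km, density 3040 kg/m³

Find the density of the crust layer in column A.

Take the compensation level at the base of the deeper column (depth z_c below the surface of column A) and equate Σ ρ_i t_i down to z_c; mantle fills any gap and the z_c terms cancel.
Column A: 30.84×ρ + (z_c − 30.84)×3390
Column B: 1.54×0 + 3.973×1020 + 1.478×2220 + 5.225×3040 + (z_c − 1.54 − 10.676)×3390
The z_c×3390 term appears on both sides and cancels. Collect the known terms of each column as K = Σ(ρt)_known − 3390 × (depth of known layers): K_A = 0 − 3390×30.84 = −104547.6; K_B = 23217.62 − 3390×(1.54 + 10.676) = −18194.62.
Balance: K_A + 30.84×ρ = K_B, so ρ = (K_B − K_A)/30.84 = 86353/30.84 = 2800 kg/m³.

2800 kg/m³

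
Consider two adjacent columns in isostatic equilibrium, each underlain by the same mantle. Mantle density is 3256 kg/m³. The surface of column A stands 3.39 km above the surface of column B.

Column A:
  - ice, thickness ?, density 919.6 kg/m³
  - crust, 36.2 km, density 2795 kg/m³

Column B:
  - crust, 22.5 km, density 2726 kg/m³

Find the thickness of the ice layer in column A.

2.69 km

Take the compensation level at the base of the deeper column (depth z_c below the surface of column A) and equate Σ ρ_i t_i down to z_c; mantle fills any gap and the z_c terms cancel.
Column A: x×919.6 + 36.2×2795 + (z_c − 36.2 − x)×3256
Column B: 3.39×0 + 22.5×2726 + (z_c − 3.39 − 22.5)×3256
The z_c×3256 term appears on both sides and cancels. Collect the known terms of each column as K = Σ(ρt)_known − 3256 × (depth of known layers): K_A = 101179 − 3256×36.2 = −16688.2; K_B = 61335 − 3256×(3.39 + 22.5) = −22962.84.
Balance: K_A − x×(3256 − 919.6) = K_B, so x = (K_A − K_B)/(3256 − 919.6) = 6274.64/2336.4 = 2.69 km.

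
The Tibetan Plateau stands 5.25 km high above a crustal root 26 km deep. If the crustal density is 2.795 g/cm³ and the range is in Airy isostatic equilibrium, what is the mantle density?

Airy balance: ρ_c h = (ρ_m − ρ_c) r → ρ_m = ρ_c (1 + h/r).
ρ_m = 2.795 × (1 + 5.25 km/26 km) = 3.36 g/cm³.

3.36 g/cm³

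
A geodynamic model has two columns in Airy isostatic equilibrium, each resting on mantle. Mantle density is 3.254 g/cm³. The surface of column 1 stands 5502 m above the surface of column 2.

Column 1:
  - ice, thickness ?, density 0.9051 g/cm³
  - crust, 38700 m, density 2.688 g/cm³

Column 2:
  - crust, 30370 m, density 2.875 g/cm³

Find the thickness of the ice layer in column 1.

Take the compensation level at the base of the deeper column (depth z_c below the surface of column 1) and equate Σ ρ_i t_i down to z_c; mantle fills any gap and the z_c terms cancel.
Column 1: x×0.9051 + 38700×2.688 + (z_c − 38700 − x)×3.254
Column 2: 5502×0 + 30370×2.875 + (z_c − 5502 − 30370)×3.254
The z_c×3.254 term appears on both sides and cancels. Collect the known terms of each column as K = Σ(ρt)_known − 3.254 × (depth of known layers): K_1 = 104025.6 − 3.254×38700 = −21904.2; K_2 = 87313.75 − 3.254×(5502 + 30370) = −29413.738.
Balance: K_1 − x×(3.254 − 0.9051) = K_2, so x = (K_1 − K_2)/(3.254 − 0.9051) = 7509.54/2.3489 = 3200 m.

3200 m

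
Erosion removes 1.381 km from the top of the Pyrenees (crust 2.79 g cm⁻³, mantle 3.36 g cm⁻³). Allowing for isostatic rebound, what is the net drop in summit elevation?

0.234 km

Rebound u = e ρ_c/ρ_m = 1.381 km × 2.79/3.36 = 1.147 km.
Net surface drop = e − u = 1.381 km − 1.147 km = e (ρ_m − ρ_c)/ρ_m = 0.234 km.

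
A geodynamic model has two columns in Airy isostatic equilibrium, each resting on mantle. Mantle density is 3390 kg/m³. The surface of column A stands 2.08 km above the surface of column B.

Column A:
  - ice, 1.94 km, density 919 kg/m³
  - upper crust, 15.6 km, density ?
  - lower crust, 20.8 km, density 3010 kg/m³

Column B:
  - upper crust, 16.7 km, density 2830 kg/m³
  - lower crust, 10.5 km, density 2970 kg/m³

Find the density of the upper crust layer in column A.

Take the compensation level at the base of the deeper column (depth z_c below the surface of column A) and equate Σ ρ_i t_i down to z_c; mantle fills any gap and the z_c terms cancel.
Column A: 1.94×919 + 15.6×ρ + 20.8×3010 + (z_c − 38.34)×3390
Column B: 2.08×0 + 16.7×2830 + 10.5×2970 + (z_c − 2.08 − 27.2)×3390
The z_c×3390 term appears on both sides and cancels. Collect the known terms of each column as K = Σ(ρt)_known − 3390 × (depth of known layers): K_A = 64390.86 − 3390×38.34 = −65581.74; K_B = 78446 − 3390×(2.08 + 27.2) = −20813.2.
Balance: K_A + 15.6×ρ = K_B, so ρ = (K_B − K_A)/15.6 = 44768.5/15.6 = 2870 kg/m³.

2870 kg/m³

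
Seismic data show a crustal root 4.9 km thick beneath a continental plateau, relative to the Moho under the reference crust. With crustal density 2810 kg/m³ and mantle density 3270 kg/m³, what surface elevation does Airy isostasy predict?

Equating mass per unit area of the two columns: ρ_c h = (ρ_m − ρ_c) r.
h = r (ρ_m − ρ_c) / ρ_c = 4.9 km × (3270 − 2810) / 2810 = 0.802 km.

0.802 km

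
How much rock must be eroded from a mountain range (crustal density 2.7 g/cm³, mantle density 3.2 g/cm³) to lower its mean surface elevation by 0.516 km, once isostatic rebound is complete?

Net drop Δ = e − u = e − e ρ_c/ρ_m = e (ρ_m − ρ_c)/ρ_m.
e = Δ ρ_m/(ρ_m − ρ_c) = 0.516 km × 3.2/0.5 = 3.3 km.

3.3 km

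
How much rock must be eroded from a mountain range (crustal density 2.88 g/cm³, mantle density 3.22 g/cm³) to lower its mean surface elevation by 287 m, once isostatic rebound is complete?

Net drop Δ = e − u = e − e ρ_c/ρ_m = e (ρ_m − ρ_c)/ρ_m.
e = Δ ρ_m/(ρ_m − ρ_c) = 287 m × 3.22/0.34 = 2720 m.

2720 m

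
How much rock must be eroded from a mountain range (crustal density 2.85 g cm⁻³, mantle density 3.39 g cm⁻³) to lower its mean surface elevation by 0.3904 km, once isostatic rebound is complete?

2.45 km

Net drop Δ = e − u = e − e ρ_c/ρ_m = e (ρ_m − ρ_c)/ρ_m.
e = Δ ρ_m/(ρ_m − ρ_c) = 0.3904 km × 3.39/0.54 = 2.45 km.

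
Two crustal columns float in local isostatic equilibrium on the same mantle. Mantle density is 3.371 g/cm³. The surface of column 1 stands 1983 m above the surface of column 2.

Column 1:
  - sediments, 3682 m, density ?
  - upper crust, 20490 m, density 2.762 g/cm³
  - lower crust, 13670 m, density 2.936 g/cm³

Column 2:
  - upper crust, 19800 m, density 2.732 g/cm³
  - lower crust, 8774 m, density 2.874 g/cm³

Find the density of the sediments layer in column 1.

1.94 g/cm³

Take the compensation level at the base of the deeper column (depth z_c below the surface of column 1) and equate Σ ρ_i t_i down to z_c; mantle fills any gap and the z_c terms cancel.
Column 1: 3682×ρ + 20490×2.762 + 13670×2.936 + (z_c − 37842)×3.371
Column 2: 1983×0 + 19800×2.732 + 8774×2.874 + (z_c − 1983 − 28574)×3.371
The z_c×3.371 term appears on both sides and cancels. Collect the known terms of each column as K = Σ(ρt)_known − 3.371 × (depth of known layers): K_1 = 96728.5 − 3.371×37842 = −30836.882; K_2 = 79310.076 − 3.371×(1983 + 28574) = −23697.571.
Balance: K_1 + 3682×ρ = K_2, so ρ = (K_2 − K_1)/3682 = 7139.31/3682 = 1.94 g/cm³.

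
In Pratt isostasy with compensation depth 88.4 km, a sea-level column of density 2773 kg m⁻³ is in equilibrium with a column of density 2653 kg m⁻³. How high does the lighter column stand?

4 km

ρ_ref D = ρ (D + h) → h = D (ρ_ref − ρ)/ρ.
h = 88.4 km × (2773 − 2653)/2653 = 4 km.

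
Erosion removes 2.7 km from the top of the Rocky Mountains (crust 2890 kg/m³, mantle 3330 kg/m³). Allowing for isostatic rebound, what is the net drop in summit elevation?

0.357 km

Rebound u = e ρ_c/ρ_m = 2.7 km × 2890/3330 = 2.343 km.
Net surface drop = e − u = 2.7 km − 2.343 km = e (ρ_m − ρ_c)/ρ_m = 0.357 km.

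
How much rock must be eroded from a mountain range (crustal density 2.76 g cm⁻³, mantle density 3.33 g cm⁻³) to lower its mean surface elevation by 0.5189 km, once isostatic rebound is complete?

Net drop Δ = e − u = e − e ρ_c/ρ_m = e (ρ_m − ρ_c)/ρ_m.
e = Δ ρ_m/(ρ_m − ρ_c) = 0.5189 km × 3.33/0.57 = 3.03 km.

3.03 km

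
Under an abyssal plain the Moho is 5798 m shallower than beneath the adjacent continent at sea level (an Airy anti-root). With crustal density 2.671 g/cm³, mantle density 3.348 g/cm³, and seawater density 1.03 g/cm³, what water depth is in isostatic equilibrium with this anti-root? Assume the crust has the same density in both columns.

2390 m

Replacing a thickness d of crust by seawater at the top must be balanced by replacing crust with mantle at the base: d (ρ_c − ρ_w) = a (ρ_m − ρ_c).
d = a (ρ_m − ρ_c)/(ρ_c − ρ_w) = 5798 m × 0.677/1.641 = 2390 m.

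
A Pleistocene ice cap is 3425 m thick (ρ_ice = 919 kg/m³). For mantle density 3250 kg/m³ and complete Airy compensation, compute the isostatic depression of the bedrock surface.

968 m

Isostatic balance requires: the ice load ρ_ice t is balanced by mantle displaced below, ρ_m s.
s = t ρ_ice / ρ_m = 3425 m × 919/3250 = 968 m.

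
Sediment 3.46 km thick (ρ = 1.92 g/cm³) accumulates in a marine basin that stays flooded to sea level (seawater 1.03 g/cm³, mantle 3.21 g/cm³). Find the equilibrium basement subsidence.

1.41 km

Submarine loading: the sediment displaces seawater, and the subsidence is in turn flooded, so s (ρ_m − ρ_w) = t (ρ_sed − ρ_w).
s = 3.46 km × (1.92 − 1.03) / (3.21 − 1.03) = 1.41 km.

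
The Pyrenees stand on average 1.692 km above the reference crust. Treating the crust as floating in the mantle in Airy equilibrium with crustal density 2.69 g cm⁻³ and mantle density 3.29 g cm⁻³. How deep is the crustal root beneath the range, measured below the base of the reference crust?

Balancing pressure at the compensation depth: the weight of the topography is balanced by the buoyancy of the root, ρ_c h = (ρ_m − ρ_c) r.
r = h · ρ_c / (ρ_m − ρ_c) = 1.692 km × 2.69 / (3.29 − 2.69) = 7.59 km.

7.59 km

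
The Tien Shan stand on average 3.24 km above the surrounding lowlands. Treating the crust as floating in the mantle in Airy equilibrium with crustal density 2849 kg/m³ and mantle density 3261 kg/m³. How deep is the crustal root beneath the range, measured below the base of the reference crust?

Isostatic balance requires: the weight of the topography is balanced by the buoyancy of the root, ρ_c h = (ρ_m − ρ_c) r.
r = h · ρ_c / (ρ_m − ρ_c) = 3.24 km × 2849 / (3261 − 2849) = 22.4 km.

22.4 km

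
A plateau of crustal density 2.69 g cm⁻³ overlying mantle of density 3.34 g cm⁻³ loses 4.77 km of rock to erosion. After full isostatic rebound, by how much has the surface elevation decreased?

0.928 km

Rebound u = e ρ_c/ρ_m = 4.77 km × 2.69/3.34 = 3.842 km.
Net surface drop = e − u = 4.77 km − 3.842 km = e (ρ_m − ρ_c)/ρ_m = 0.928 km.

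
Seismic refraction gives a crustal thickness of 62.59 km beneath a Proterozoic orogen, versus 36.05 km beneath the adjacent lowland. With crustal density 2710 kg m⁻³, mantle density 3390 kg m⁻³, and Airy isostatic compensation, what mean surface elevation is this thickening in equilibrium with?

5.32 km

Excess crust Δ = 62.59 km − 36.05 km = 26.54 km, split between elevation h and root r with h + r = Δ.
Airy balance ρ_c h = (ρ_m − ρ_c) r gives r = h ρ_c/(ρ_m − ρ_c), so h (1 + ρ_c/(ρ_m − ρ_c)) = Δ, i.e. h = Δ (ρ_m − ρ_c)/ρ_m.
h = 26.54 km × 680/3390 = 5.32 km.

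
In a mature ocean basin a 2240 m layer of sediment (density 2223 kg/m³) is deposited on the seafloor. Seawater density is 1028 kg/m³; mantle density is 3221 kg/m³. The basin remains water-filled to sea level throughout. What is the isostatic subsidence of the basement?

1220 m

Submarine loading: the sediment displaces seawater, and the subsidence is in turn flooded, so s (ρ_m − ρ_w) = t (ρ_sed − ρ_w).
s = 2240 m × (2223 − 1028) / (3221 − 1028) = 1220 m.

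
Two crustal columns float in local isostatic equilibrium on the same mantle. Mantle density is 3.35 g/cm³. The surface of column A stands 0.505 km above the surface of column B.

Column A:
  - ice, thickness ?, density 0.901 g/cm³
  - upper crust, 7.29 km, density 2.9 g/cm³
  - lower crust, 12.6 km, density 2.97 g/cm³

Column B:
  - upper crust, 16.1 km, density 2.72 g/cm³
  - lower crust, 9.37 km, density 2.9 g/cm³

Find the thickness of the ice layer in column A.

3.26 km

Take the compensation level at the base of the deeper column (depth z_c below the surface of column A) and equate Σ ρ_i t_i down to z_c; mantle fills any gap and the z_c terms cancel.
Column A: x×0.901 + 7.29×2.9 + 12.6×2.97 + (z_c − 19.89 − x)×3.35
Column B: 0.505×0 + 16.1×2.72 + 9.37×2.9 + (z_c − 0.505 − 25.47)×3.35
The z_c×3.35 term appears on both sides and cancels. Collect the known terms of each column as K = Σ(ρt)_known − 3.35 × (depth of known layers): K_A = 58.563 − 3.35×19.89 = −8.0685; K_B = 70.965 − 3.35×(0.505 + 25.47) = −16.05125.
Balance: K_A − x×(3.35 − 0.901) = K_B, so x = (K_A − K_B)/(3.35 − 0.901) = 7.98275/2.449 = 3.26 km.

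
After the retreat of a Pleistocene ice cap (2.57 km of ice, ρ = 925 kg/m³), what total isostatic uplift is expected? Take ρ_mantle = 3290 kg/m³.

Removing the load lets mantle flow back in; uplift u satisfies ρ_ice t = ρ_m u.
u = t ρ_ice/ρ_m = 2.57 km × 925/3290 = 0.723 km.

0.723 km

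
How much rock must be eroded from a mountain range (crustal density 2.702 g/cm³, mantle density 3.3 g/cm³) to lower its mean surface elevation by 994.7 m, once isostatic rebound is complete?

5490 m

Net drop Δ = e − u = e − e ρ_c/ρ_m = e (ρ_m − ρ_c)/ρ_m.
e = Δ ρ_m/(ρ_m − ρ_c) = 994.7 m × 3.3/0.598 = 5490 m.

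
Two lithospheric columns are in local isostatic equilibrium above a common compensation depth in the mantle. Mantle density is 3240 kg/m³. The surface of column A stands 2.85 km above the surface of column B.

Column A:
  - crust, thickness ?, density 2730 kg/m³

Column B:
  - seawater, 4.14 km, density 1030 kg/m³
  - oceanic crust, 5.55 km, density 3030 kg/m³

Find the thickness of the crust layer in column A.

38.3 km

Take the compensation level at the base of the deeper column (depth z_c below the surface of column A) and equate Σ ρ_i t_i down to z_c; mantle fills any gap and the z_c terms cancel.
Column A: x×2730 + (z_c − 0 − x)×3240
Column B: 2.85×0 + 4.14×1030 + 5.55×3030 + (z_c − 2.85 − 9.69)×3240
The z_c×3240 term appears on both sides and cancels. Collect the known terms of each column as K = Σ(ρt)_known − 3240 × (depth of known layers): K_A = 0 − 3240×0 = 0; K_B = 21080.7 − 3240×(2.85 + 9.69) = −19548.9.
Balance: K_A − x×(3240 − 2730) = K_B, so x = (K_A − K_B)/(3240 − 2730) = 19548.9/510 = 38.3 km.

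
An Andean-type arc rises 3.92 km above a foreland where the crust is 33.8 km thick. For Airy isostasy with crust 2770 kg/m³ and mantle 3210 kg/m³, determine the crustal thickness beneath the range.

62.4 km

Root depth r = h ρ_c / (ρ_m − ρ_c) = 3.92 km × 2770 / 440 = 24.68 km.
Total thickness = T + h + r = 33.8 km + 3.92 km + 24.68 km = 62.4 km.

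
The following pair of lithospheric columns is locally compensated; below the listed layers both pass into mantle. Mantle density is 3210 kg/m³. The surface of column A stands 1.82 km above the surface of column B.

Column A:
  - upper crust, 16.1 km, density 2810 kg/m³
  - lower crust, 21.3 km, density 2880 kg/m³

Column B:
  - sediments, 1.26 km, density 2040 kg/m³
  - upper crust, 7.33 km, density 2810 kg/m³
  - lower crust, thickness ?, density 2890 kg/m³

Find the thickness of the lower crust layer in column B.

10.1 km

Take the compensation level at the base of the deeper column (depth z_c below the surface of column A) and equate Σ ρ_i t_i down to z_c; mantle fills any gap and the z_c terms cancel.
Column A: 16.1×2810 + 21.3×2880 + (z_c − 37.4)×3210
Column B: 1.82×0 + 1.26×2040 + 7.33×2810 + x×2890 + (z_c − 1.82 − 8.59 − x)×3210
The z_c×3210 term appears on both sides and cancels. Collect the known terms of each column as K = Σ(ρt)_known − 3210 × (depth of known layers): K_A = 106585 − 3210×37.4 = −13469; K_B = 23167.7 − 3210×(1.82 + 8.59) = −10248.4.
Balance: K_A = K_B − x×(3210 − 2890), so x = (K_B − K_A)/(3210 − 2890) = 3220.6/320 = 10.1 km.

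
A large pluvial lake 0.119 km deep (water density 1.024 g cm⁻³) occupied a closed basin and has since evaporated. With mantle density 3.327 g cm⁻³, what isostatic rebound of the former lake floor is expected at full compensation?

u = d ρ_w/ρ_m = 0.119 km × 1.024/3.327 = 0.0366 km.

0.0366 km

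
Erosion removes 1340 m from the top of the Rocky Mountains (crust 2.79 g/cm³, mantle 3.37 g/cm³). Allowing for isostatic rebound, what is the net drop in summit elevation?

231 m

Rebound u = e ρ_c/ρ_m = 1340 m × 2.79/3.37 = 1109 m.
Net surface drop = e − u = 1340 m − 1109 m = e (ρ_m − ρ_c)/ρ_m = 231 m.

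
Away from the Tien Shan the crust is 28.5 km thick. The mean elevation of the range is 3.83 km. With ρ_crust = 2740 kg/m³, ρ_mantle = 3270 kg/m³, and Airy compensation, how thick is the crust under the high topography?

Root depth r = h ρ_c / (ρ_m − ρ_c) = 3.83 km × 2740 / 530 = 19.8 km.
Total thickness = T + h + r = 28.5 km + 3.83 km + 19.8 km = 52.1 km.

52.1 km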